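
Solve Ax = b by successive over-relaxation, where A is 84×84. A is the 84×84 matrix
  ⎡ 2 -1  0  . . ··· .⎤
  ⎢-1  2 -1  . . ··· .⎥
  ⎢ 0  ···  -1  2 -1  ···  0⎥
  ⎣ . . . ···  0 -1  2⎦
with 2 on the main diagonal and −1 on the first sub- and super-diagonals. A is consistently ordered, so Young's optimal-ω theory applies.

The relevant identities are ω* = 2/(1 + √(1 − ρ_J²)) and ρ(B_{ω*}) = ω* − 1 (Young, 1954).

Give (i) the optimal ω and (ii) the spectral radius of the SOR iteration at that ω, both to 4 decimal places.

ρ_J = max_k |cos(kπ/85)| = cos(π/85) = 0.9993
√(1−ρ_J²) simplifies to sin(π/85) = 0.03695.
ω* = 2/(1 + 0.03695) = 2/1.03695 = 1.9287.
ρ_SOR = ω* − 1 = 1.9287 − 1 = 0.9287.

ω* = 1.9287, ρ_SOR = 0.9287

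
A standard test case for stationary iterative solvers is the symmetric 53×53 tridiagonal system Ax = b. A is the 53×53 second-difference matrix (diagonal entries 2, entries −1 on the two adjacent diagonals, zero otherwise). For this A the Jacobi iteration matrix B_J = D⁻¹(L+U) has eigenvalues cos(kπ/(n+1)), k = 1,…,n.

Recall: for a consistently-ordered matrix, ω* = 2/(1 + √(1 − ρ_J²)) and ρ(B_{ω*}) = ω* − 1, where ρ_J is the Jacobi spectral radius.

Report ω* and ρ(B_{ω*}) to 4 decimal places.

ω* = 1.8901, ρ_SOR = 0.8901

With n=53, ρ(Jacobi) = cos(π/54) = 0.9983.
1 − cos²(π/54) = sin²(π/54) ⇒ √(1−ρ_J²) = sin(π/54) = 0.05814.
So ω* = 2/1.05814 = 1.8901 (Young).
[ρ_SOR] ω* − 1 = 0.8901.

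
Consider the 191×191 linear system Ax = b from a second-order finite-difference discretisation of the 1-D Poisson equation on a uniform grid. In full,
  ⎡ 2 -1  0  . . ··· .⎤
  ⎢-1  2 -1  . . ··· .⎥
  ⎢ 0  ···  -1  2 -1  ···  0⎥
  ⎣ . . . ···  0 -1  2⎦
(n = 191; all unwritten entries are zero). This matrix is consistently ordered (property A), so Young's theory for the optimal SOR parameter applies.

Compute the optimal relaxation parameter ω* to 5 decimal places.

ω* = 1.96780

n=191: λ(B_J) = 1 − λ(A)/2 = cos(kπ/192); k=1 gives ρ_J = 0.99987.
√(1−ρ_J²) simplifies to sin(π/192) = 0.016362.
Then 2/(1+√(1−ρ_J²)) = 2/(1+0.016362); ω* = 2/1.016362 = 1.96780.
Hence ρ(B_{ω*}) = 1.96780 − 1 = 0.96780.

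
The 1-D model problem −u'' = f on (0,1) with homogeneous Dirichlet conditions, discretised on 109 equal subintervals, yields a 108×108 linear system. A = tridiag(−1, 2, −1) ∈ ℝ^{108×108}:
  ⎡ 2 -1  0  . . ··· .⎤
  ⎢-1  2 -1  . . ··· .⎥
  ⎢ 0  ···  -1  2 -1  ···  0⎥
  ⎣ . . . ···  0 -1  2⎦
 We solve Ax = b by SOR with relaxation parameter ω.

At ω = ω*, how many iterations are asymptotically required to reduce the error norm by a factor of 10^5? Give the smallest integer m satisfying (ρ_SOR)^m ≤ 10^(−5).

With n=108, ρ(Jacobi) = cos(π/109) = 0.9995847.
root = sin(π/109) = 0.0288180  (since 1−cos² = sin²).
ω* = 2/(1+0.0288180) = 1.9439784
At ω = 1.9439784 every |λ(B_ω)| = ω−1, so ρ_SOR = 0.9439784.
5·ln10 = 11.5129; −ln(0.9439784) = 0.057652; m = ⌈11.5129/0.057652⌉ = ⌈199.696⌉ = 200.

m = 200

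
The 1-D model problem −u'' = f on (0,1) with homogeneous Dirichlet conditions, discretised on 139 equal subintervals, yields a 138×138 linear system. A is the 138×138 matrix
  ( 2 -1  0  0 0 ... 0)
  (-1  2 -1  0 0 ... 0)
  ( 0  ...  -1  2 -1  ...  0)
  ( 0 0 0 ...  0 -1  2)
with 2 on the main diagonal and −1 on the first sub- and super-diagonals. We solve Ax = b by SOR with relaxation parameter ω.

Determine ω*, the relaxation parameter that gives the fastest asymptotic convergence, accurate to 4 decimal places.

ω* = 1.9558

ρ_J = max_k |cos(kπ/139)| = cos(π/139) = 0.9997
√(1−ρ_J²) simplifies to sin(π/139) = 0.02260.
Young: ω* = 2/(1+√(1−ρ_J²)) = 2/(1+0.02260) = 2/1.02260 = 1.9558.
and ρ(B_{ω*}) = 1.9558 − 1 = 0.9558.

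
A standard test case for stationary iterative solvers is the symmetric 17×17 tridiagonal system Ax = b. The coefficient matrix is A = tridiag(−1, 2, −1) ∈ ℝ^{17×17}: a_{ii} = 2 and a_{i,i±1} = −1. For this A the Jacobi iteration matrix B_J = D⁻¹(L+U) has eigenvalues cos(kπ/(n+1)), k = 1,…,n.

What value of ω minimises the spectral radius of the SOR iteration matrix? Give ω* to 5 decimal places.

ω* = 1.70409

[ρ_J] n=17: ρ(B_J) = cos(π/(n+1)) = cos(π/18) = 0.98481.
root = sin(π/18) = 0.173648  (since 1−cos² = sin²).
So ω* = 2/1.173648 = 1.70409 (Young).
ρ(B_{ω*}) = ω*−1 = 0.70409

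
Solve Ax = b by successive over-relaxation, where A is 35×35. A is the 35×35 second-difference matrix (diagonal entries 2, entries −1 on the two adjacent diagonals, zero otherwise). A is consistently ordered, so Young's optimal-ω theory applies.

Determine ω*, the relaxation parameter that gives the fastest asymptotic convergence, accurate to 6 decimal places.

[ρ_J] n=35: ρ(B_J) = cos(π/(n+1)) = cos(π/36) = 0.996195.
√(1−ρ_J²) simplifies to sin(π/36) = 0.0871557.
ω* = 2/(1 + 0.0871557) = 2/1.0871557 = 1.839663.
At ω = 1.839663 every |λ(B_ω)| = ω−1, so ρ_SOR = 0.839663.

ω* = 1.839663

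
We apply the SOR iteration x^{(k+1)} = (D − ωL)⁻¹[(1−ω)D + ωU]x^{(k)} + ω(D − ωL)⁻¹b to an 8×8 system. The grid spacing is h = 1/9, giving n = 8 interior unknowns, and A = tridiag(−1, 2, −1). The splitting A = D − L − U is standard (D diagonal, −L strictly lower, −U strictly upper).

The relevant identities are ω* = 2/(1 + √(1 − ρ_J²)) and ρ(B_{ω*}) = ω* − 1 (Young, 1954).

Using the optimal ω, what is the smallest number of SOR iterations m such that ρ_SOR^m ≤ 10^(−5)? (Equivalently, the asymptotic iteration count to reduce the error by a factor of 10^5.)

½·tridiag(1,0,1) at n=8: λ_k = cos(kπ/9); max |λ| at k=1 ⇒ ρ_J = cos(π/9) ≈ 0.9396926.
√(1−ρ_J²) simplifies to sin(π/9) = 0.3420201.
Young: ω* = 2/(1+√(1−ρ_J²)) = 2/(1+0.3420201) = 2/1.3420201 = 1.4902906.
Hence ρ(B_{ω*}) = 1.4902906 − 1 = 0.4902906.
ρ_SOR^m ≤ 10^(−5) ⇔ m ≥ 5·ln10/(−ln 0.4902906) = 11.5129/0.712757 = 16.153; m = ⌈16.153⌉ = 17.

m = 17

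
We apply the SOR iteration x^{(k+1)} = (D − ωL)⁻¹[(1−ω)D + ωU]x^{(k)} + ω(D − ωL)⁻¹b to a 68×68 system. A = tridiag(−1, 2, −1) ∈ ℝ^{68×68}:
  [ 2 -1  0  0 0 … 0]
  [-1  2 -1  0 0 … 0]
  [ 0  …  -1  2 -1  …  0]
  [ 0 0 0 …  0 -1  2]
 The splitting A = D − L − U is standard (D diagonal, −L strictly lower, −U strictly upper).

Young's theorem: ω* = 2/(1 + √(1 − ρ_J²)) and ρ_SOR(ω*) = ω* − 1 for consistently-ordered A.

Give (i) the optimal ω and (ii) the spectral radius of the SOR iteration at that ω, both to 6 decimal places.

ω* = 1.912934, ρ_SOR = 0.912934

spectrum of D⁻¹(L+U) = {cos(kπ/69) : 1≤k≤68}; ρ_J = cos(π/69) = 0.998964.
√(1−ρ_J²) = |sin(π/69)| = 0.0455146
[ω*] 2 ÷ (1 + 0.0455146) = 2 ÷ 1.0455146 = 1.912934.
At ω = 1.912934 every |λ(B_ω)| = ω−1, so ρ_SOR = 0.912934.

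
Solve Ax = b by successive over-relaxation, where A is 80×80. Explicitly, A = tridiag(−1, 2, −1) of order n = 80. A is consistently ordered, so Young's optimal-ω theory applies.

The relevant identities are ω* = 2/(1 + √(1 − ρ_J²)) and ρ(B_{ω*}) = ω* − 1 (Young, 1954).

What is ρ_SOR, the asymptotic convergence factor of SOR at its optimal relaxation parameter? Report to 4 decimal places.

ρ_SOR = 0.9253

ρ_J = max_k |cos(kπ/81)| = cos(π/81) = 0.9992
root = sin(π/81) = 0.03878  (since 1−cos² = sin²).
ω* = 2/(1 + 0.03878) = 2/1.03878 = 1.9253.
Hence ρ(B_{ω*}) = 1.9253 − 1 = 0.9253.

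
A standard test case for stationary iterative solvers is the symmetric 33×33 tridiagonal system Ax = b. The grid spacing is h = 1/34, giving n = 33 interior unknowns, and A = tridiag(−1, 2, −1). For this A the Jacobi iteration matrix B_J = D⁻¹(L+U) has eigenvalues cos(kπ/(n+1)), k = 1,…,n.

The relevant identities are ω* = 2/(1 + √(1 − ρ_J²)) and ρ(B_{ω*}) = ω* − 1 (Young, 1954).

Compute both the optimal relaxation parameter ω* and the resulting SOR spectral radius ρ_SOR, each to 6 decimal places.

ω* = 1.831052, ρ_SOR = 0.831052

[ρ_J] n=33: ρ(B_J) = cos(π/(n+1)) = cos(π/34) = 0.995734.
√(1−ρ_J²) simplifies to sin(π/34) = 0.0922684.
ω* = 2 / (1 + 0.0922684) = 2 / 1.0922684 ≈ 1.831052.
ρ(B_{ω*}) = ω*−1 = 0.831052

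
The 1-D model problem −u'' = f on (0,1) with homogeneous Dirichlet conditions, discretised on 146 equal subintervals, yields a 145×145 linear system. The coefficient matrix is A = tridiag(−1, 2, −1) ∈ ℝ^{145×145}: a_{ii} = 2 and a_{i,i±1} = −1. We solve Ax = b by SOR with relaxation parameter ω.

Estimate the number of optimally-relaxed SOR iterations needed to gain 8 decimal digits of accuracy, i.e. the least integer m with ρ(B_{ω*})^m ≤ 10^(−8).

[ρ_J] n=145: ρ(B_J) = cos(π/(n+1)) = cos(π/146) = 0.9997685.
√(1 − cos²(π/146)) = sin(π/146) ≈ 0.0215161.
ω* = 2 / (1 + 0.0215161) = 2 / 1.0215161 ≈ 1.9578742.
[ρ_SOR] ω* − 1 = 0.9578742.
m ≥ 8·ln10 / (−ln 0.9578742) = 428.002; smallest integer m = 429.

m = 429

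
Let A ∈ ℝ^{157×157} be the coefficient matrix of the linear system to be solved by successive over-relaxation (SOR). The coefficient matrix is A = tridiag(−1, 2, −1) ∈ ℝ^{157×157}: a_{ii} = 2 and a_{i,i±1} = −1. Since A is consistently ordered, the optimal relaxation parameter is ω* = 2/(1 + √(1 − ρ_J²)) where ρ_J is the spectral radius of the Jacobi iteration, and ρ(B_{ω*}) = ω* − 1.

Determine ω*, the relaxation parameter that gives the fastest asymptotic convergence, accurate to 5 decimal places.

With n=157, ρ(Jacobi) = cos(π/158) = 0.99980.
√(1 − cos²(π/158)) = sin(π/158) ≈ 0.019882.
[ω*] 2 ÷ (1 + 0.019882) = 2 ÷ 1.019882 = 1.96101.
and ρ(B_{ω*}) = 1.96101 − 1 = 0.96101.

ω* = 1.96101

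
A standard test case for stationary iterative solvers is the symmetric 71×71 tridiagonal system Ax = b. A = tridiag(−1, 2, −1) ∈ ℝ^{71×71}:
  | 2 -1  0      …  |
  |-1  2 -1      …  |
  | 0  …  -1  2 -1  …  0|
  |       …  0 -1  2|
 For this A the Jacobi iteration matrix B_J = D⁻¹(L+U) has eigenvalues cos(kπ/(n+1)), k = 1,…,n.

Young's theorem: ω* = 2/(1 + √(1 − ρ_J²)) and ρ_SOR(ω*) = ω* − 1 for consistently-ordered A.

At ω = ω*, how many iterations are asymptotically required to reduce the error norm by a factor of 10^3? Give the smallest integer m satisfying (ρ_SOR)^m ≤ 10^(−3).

ρ_J = max_k |cos(kπ/72)| = cos(π/72) = 0.9990482
root = sin(π/72) = 0.0436194  (since 1−cos² = sin²).
ω* = 2 / (1 + 0.0436194) = 2 / 1.0436194 ≈ 1.9164075.
[ρ_SOR] ω* − 1 = 0.9164075.
Need (0.9164075)^m ≤ 10^(−3): m ≥ 3·ln10/|ln 0.9164075| = 6.90776/0.0872941 = 79.132 ⇒ m = 80.

m = 80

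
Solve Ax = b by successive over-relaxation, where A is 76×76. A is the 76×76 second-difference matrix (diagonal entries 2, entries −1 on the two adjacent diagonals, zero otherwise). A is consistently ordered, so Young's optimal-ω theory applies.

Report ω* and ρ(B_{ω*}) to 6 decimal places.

With n=76, ρ(Jacobi) = cos(π/77) = 0.999168.
√(1−ρ_J²) simplifies to sin(π/77) = 0.0407886.
ω* = 2/(1 + 0.0407886) = 2/1.0407886 = 1.921620.
[ρ_SOR] ω* − 1 = 0.921620.

ω* = 1.921620, ρ_SOR = 0.921620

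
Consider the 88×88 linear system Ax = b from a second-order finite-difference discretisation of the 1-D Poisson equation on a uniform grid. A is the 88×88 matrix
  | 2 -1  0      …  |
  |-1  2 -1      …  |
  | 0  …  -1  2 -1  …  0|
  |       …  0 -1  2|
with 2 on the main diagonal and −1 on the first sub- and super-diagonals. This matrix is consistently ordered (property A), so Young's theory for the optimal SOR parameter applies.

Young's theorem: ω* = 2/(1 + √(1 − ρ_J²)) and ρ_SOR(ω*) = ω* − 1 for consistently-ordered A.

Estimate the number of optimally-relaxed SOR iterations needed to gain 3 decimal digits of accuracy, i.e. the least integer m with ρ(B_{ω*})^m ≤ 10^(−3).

m = 98

½·tridiag(1,0,1) at n=88: λ_k = cos(kπ/89); max |λ| at k=1 ⇒ ρ_J = cos(π/89) ≈ 0.9993771.
root = sin(π/89) = 0.0352915  (since 1−cos² = sin²).
Then 2/(1+√(1−ρ_J²)) = 2/(1+0.0352915); ω* = 2/1.0352915 = 1.9318231.
At ω = 1.9318231 every |λ(B_ω)| = ω−1, so ρ_SOR = 0.9318231.
For 3 digits: m = 3·ln10 / (−ln 0.9318231) = 6.90776/0.0706123 = 97.827; round up → m = 98.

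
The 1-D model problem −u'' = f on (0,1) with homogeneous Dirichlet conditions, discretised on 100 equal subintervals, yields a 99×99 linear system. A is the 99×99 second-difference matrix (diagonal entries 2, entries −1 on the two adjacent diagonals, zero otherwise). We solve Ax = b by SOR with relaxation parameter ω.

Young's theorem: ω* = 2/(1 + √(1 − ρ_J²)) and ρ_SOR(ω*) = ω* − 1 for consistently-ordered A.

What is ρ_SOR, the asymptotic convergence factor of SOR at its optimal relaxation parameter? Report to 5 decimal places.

ρ_SOR = 0.93909

With n=99, ρ(Jacobi) = cos(π/100) = 0.99951.
root = sin(π/100) = 0.031411  (since 1−cos² = sin²).
So ω* = 2/1.031411 = 1.93909 (Young).
ρ_SOR = ω* − 1 ≈ 0.93909.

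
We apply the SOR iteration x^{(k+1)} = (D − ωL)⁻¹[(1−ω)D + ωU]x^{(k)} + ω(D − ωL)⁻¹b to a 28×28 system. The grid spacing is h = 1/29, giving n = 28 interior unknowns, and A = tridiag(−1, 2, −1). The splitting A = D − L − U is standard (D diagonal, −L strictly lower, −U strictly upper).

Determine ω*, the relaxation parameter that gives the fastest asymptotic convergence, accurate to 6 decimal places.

ρ_J = max_k |cos(kπ/29)| = cos(π/29) = 0.994138
1 − cos²(π/29) = sin²(π/29) ⇒ √(1−ρ_J²) = sin(π/29) = 0.1081190.
[ω*] 2 ÷ (1 + 0.1081190) = 2 ÷ 1.1081190 = 1.804860.
ρ_SOR = ω* − 1 ≈ 0.804860.

ω* = 1.804860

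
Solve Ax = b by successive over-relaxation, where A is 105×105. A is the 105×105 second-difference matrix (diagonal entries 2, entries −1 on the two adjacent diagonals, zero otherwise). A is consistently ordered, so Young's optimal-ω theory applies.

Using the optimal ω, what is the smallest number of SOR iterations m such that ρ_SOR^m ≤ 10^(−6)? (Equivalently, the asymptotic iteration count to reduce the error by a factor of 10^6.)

spectrum of D⁻¹(L+U) = {cos(kπ/106) : 1≤k≤105}; ρ_J = cos(π/106) = 0.9995608.
1 − cos²(π/106) = sin²(π/106) ⇒ √(1−ρ_J²) = sin(π/106) = 0.0296333.
ω* = 2/(1 + 0.0296333) = 2/1.0296333 = 1.9424391.
and ρ(B_{ω*}) = 1.9424391 − 1 = 0.9424391.
Need (0.9424391)^m ≤ 10^(−6): m ≥ 6·ln10/|ln 0.9424391| = 13.8155/0.059284 = 233.039 ⇒ m = 234.

m = 234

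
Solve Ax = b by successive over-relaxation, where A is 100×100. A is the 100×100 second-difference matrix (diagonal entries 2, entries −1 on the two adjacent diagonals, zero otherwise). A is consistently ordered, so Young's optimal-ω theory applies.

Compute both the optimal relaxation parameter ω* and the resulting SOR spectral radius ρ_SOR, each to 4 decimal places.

ω* = 1.9397, ρ_SOR = 0.9397

ρ_J = max_k |cos(kπ/101)| = cos(π/101) = 0.9995
root = sin(π/101) = 0.03110  (since 1−cos² = sin²).
ω* = 2 / (1 + 0.03110) = 2 / 1.03110 ≈ 1.9397.
Hence ρ(B_{ω*}) = 1.9397 − 1 = 0.9397.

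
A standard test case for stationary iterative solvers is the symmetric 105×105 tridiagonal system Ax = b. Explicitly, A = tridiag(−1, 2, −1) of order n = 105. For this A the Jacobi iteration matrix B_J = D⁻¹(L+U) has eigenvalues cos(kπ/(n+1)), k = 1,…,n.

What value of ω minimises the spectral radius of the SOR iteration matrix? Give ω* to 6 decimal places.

ρ_J = max_k |cos(kπ/106)| = cos(π/106) = 0.999561
root = sin(π/106) = 0.0296333  (since 1−cos² = sin²).
ω* = 2 / (1 + 0.0296333) = 2 / 1.0296333 ≈ 1.942439.
and ρ(B_{ω*}) = 1.942439 − 1 = 0.942439.

ω* = 1.942439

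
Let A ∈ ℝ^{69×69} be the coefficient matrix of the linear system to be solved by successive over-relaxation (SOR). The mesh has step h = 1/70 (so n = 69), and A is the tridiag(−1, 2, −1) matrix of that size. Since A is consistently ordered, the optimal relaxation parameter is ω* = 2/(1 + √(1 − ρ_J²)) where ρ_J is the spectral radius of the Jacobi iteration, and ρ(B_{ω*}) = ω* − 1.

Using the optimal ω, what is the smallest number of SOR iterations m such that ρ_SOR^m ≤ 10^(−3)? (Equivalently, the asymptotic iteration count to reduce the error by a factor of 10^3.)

½·tridiag(1,0,1) at n=69: λ_k = cos(kπ/70); max |λ| at k=1 ⇒ ρ_J = cos(π/70) ≈ 0.9989931.
root = sin(π/70) = 0.0448648  (since 1−cos² = sin²).
ω* = 2 / (1 + 0.0448648) = 2 / 1.0448648 ≈ 1.9141232.
[ρ_SOR] ω* − 1 = 0.9141232.
Need (0.9141232)^m ≤ 10^(−3): m ≥ 3·ln10/|ln 0.9141232| = 6.90776/0.0897899 = 76.932 ⇒ m = 77.

m = 77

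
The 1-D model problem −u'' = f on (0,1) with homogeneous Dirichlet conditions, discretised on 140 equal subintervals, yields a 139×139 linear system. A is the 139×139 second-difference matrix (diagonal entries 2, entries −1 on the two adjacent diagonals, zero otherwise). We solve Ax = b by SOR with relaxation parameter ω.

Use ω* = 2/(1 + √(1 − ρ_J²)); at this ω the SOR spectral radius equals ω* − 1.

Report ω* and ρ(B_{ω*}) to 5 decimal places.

ρ_J = max_k |cos(kπ/140)| = cos(π/140) = 0.99975
1 − cos²(π/140) = sin²(π/140) ⇒ √(1−ρ_J²) = sin(π/140) = 0.022438.
[ω*] 2 ÷ (1 + 0.022438) = 2 ÷ 1.022438 = 1.95611.
and ρ(B_{ω*}) = 1.95611 − 1 = 0.95611.

ω* = 1.95611, ρ_SOR = 0.95611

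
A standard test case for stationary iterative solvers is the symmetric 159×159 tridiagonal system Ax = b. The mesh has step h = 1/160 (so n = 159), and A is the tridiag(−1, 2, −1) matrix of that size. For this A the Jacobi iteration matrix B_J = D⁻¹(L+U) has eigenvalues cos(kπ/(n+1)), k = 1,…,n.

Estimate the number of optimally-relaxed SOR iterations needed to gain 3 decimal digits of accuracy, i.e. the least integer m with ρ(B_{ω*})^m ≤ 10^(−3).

m = 176

ρ_J = max_k |cos(kπ/160)| = cos(π/160) = 0.9998072
√(1−ρ_J²) = |sin(π/160)| = 0.0196337
ω* = 2 / (1 + 0.0196337) = 2 / 1.0196337 ≈ 1.9614887.
ρ_SOR = ω* − 1 = 1.9614887 − 1 = 0.9614887.
For 3 digits: m = 3·ln10 / (−ln 0.9614887) = 6.90776/0.0392725 = 175.893; round up → m = 176.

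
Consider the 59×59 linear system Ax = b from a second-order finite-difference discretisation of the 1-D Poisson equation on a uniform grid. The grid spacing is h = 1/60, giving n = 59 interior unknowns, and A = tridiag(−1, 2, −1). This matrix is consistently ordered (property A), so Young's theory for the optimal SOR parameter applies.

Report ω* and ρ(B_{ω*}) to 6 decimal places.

ω* = 1.900534, ρ_SOR = 0.900534

[ρ_J] n=59: ρ(B_J) = cos(π/(n+1)) = cos(π/60) = 0.998630.
1 − cos²(π/60) = sin²(π/60) ⇒ √(1−ρ_J²) = sin(π/60) = 0.0523360.
ω* = 2/(1 + 0.0523360) = 2/1.0523360 = 1.900534.
At ω = 1.900534 every |λ(B_ω)| = ω−1, so ρ_SOR = 0.900534.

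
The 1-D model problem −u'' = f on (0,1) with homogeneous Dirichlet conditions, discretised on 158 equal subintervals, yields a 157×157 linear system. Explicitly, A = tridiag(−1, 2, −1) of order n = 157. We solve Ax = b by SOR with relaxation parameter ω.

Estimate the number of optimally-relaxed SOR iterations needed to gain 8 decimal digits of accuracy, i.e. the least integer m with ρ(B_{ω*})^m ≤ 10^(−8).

m = 464

B_J for the 157×157 system has eigenvalues cos(kπ/158); ρ_J = cos(π/158) = 0.9998023.
1 − cos²(π/158) = sin²(π/158) ⇒ √(1−ρ_J²) = sin(π/158) = 0.0198822.
Young: ω* = 2/(1+√(1−ρ_J²)) = 2/(1+0.0198822) = 2/1.0198822 = 1.9610108.
Hence ρ(B_{ω*}) = 1.9610108 − 1 = 0.9610108.
m ≥ 8·ln10 / (−ln 0.9610108) = 463.185; smallest integer m = 464.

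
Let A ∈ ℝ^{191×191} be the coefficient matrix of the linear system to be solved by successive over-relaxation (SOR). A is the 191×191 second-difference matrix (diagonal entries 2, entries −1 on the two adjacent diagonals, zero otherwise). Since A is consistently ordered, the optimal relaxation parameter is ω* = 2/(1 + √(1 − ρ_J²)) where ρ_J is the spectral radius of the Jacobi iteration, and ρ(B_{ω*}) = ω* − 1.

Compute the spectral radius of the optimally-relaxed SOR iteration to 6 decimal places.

ρ_SOR = 0.967803

B_J for the 191×191 system has eigenvalues cos(kπ/192); ρ_J = cos(π/192) = 0.999866.
1 − cos²(π/192) = sin²(π/192) ⇒ √(1−ρ_J²) = sin(π/192) = 0.0163617.
Young: ω* = 2/(1+√(1−ρ_J²)) = 2/(1+0.0163617) = 2/1.0163617 = 1.967803.
Hence ρ(B_{ω*}) = 1.967803 − 1 = 0.967803.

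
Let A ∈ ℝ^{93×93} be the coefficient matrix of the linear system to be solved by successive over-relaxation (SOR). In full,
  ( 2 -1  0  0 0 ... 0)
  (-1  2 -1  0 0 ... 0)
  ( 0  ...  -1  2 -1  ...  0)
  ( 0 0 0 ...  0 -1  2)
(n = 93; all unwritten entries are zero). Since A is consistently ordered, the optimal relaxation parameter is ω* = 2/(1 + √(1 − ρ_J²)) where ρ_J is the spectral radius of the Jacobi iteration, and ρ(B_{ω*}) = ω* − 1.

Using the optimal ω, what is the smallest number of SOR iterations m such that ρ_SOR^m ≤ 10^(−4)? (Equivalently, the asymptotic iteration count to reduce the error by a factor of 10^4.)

m = 138

ρ_J = max_k |cos(kπ/94)| = cos(π/94) = 0.9994416
1 − cos²(π/94) = sin²(π/94) ⇒ √(1−ρ_J²) = sin(π/94) = 0.0334150.
ω* = 2/(1 + 0.0334150) = 2/1.0334150 = 1.9353309.
[ρ_SOR] ω* − 1 = 0.9353309.
ρ_SOR^m ≤ 10^(−4) ⇔ m ≥ 4·ln10/(−ln 0.9353309) = 9.21034/0.0668549 = 137.766; m = ⌈137.766⌉ = 138.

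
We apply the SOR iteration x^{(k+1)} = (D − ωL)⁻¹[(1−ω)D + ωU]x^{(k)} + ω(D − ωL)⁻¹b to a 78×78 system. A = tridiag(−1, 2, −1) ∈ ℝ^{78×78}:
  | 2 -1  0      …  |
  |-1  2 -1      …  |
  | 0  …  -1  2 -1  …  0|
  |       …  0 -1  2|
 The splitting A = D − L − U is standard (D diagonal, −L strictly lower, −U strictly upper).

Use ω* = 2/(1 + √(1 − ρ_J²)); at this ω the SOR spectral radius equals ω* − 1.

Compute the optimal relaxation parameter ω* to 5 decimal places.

ω* = 1.92353

n=78: λ(B_J) = 1 − λ(A)/2 = cos(kπ/79); k=1 gives ρ_J = 0.99921.
√(1 − cos²(π/79)) = sin(π/79) ≈ 0.039757.
[ω*] 2 ÷ (1 + 0.039757) = 2 ÷ 1.039757 = 1.92353.
ρ(B_{ω*}) = ω*−1 = 0.92353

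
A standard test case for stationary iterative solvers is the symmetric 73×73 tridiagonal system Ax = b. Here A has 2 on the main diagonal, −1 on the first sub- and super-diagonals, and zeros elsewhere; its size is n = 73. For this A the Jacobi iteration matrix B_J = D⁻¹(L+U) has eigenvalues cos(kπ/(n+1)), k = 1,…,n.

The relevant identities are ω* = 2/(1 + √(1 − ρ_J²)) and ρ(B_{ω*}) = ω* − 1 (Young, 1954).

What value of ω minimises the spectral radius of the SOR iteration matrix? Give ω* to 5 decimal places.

ω* = 1.91857

With n=73, ρ(Jacobi) = cos(π/74) = 0.99910.
√(1 − cos²(π/74)) = sin(π/74) ≈ 0.042441.
Young: ω* = 2/(1+√(1−ρ_J²)) = 2/(1+0.042441) = 2/1.042441 = 1.91857.
At ω = 1.91857 every |λ(B_ω)| = ω−1, so ρ_SOR = 0.91857.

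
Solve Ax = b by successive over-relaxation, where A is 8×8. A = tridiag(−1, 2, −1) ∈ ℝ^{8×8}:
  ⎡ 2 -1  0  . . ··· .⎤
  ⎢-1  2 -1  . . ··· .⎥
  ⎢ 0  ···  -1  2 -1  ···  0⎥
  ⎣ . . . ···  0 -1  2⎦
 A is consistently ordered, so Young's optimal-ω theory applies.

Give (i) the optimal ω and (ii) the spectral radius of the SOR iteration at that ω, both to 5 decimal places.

B_J for the 8×8 system has eigenvalues cos(kπ/9); ρ_J = cos(π/9) = 0.93969.
√(1−ρ_J²) = |sin(π/9)| = 0.342020
ω* = 2 / (1 + 0.342020) = 2 / 1.342020 ≈ 1.49029.
Hence ρ(B_{ω*}) = 1.49029 − 1 = 0.49029.

ω* = 1.49029, ρ_SOR = 0.49029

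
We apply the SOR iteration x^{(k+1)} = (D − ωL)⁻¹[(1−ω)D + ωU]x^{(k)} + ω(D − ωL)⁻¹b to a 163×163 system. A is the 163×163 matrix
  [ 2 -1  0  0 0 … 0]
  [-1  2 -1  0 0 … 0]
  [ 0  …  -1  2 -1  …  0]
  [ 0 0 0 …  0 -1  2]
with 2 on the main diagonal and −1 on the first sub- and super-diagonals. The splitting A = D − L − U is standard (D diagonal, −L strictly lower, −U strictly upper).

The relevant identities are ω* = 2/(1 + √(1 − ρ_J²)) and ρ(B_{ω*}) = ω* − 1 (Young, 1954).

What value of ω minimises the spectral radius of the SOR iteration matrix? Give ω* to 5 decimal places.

ω* = 1.96241

ρ_J = max_k |cos(kπ/164)| = cos(π/164) = 0.99982
root = sin(π/164) = 0.019155  (since 1−cos² = sin²).
Then 2/(1+√(1−ρ_J²)) = 2/(1+0.019155); ω* = 2/1.019155 = 1.96241.
ρ_SOR = ω* − 1 ≈ 0.96241.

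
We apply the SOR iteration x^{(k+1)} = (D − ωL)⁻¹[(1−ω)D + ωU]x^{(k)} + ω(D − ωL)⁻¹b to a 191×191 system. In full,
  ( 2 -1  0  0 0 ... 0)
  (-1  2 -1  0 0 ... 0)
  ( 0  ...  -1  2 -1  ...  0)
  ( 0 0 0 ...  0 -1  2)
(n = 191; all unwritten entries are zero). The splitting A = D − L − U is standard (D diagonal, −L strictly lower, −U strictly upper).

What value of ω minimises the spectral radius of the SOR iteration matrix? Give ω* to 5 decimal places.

ω* = 1.96780

B_J for the 191×191 system has eigenvalues cos(kπ/192); ρ_J = cos(π/192) = 0.99987.
√(1−ρ_J²) = |sin(π/192)| = 0.016362
ω* = 2/(1+0.016362) = 1.96780
At ω = 1.96780 every |λ(B_ω)| = ω−1, so ρ_SOR = 0.96780.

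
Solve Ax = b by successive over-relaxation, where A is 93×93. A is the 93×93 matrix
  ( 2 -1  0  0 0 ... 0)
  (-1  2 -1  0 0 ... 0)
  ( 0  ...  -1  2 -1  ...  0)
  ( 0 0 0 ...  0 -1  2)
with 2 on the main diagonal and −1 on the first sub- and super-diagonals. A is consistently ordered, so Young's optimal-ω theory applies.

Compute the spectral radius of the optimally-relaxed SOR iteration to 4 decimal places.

ρ_SOR = 0.9353

½·tridiag(1,0,1) at n=93: λ_k = cos(kπ/94); max |λ| at k=1 ⇒ ρ_J = cos(π/94) ≈ 0.9994.
√(1 − cos²(π/94)) = sin(π/94) ≈ 0.03341.
ω* = 2/(1+0.03341) = 1.9353
ρ_SOR = ω* − 1 = 1.9353 − 1 = 0.9353.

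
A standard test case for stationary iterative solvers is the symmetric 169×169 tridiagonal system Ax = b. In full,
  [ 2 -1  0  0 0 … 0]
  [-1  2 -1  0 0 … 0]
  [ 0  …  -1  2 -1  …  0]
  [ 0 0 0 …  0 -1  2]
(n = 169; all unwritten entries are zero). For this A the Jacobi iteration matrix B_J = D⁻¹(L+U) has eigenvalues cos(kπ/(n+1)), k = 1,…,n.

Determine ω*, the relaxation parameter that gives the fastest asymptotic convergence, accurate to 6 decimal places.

n=169: λ(B_J) = 1 − λ(A)/2 = cos(kπ/170); k=1 gives ρ_J = 0.999829.
√(1−ρ_J²) = |sin(π/170)| = 0.0184789
Young: ω* = 2/(1+√(1−ρ_J²)) = 2/(1+0.0184789) = 2/1.0184789 = 1.963713.
and ρ(B_{ω*}) = 1.963713 − 1 = 0.963713.

ω* = 1.963713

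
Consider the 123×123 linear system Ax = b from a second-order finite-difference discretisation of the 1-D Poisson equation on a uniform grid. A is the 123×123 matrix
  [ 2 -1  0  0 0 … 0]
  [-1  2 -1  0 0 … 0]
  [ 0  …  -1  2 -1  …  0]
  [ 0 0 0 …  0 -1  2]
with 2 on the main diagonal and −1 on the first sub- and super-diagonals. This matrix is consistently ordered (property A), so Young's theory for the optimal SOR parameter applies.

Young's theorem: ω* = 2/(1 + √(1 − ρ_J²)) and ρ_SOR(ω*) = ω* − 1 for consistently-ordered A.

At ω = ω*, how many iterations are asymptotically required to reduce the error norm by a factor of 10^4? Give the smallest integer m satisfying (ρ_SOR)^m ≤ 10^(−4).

m = 182

½·tridiag(1,0,1) at n=123: λ_k = cos(kπ/124); max |λ| at k=1 ⇒ ρ_J = cos(π/124) ≈ 0.9996791.
root = sin(π/124) = 0.0253327  (since 1−cos² = sin²).
Then 2/(1+√(1−ρ_J²)) = 2/(1+0.0253327); ω* = 2/1.0253327 = 1.9505864.
ρ_SOR = ω* − 1 = 1.9505864 − 1 = 0.9505864.
For 4 digits: m = 4·ln10 / (−ln 0.9505864) = 9.21034/0.0506762 = 181.749; round up → m = 182.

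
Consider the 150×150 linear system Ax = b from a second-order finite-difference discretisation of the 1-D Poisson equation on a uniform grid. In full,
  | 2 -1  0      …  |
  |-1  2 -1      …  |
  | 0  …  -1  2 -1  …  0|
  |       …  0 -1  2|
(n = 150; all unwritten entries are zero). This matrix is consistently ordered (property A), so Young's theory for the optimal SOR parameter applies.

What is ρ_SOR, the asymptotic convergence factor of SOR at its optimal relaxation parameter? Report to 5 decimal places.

ρ_J = max_k |cos(kπ/151)| = cos(π/151) = 0.99978
root = sin(π/151) = 0.020804  (since 1−cos² = sin²).
So ω* = 2/1.020804 = 1.95924 (Young).
[ρ_SOR] ω* − 1 = 0.95924.

ρ_SOR = 0.95924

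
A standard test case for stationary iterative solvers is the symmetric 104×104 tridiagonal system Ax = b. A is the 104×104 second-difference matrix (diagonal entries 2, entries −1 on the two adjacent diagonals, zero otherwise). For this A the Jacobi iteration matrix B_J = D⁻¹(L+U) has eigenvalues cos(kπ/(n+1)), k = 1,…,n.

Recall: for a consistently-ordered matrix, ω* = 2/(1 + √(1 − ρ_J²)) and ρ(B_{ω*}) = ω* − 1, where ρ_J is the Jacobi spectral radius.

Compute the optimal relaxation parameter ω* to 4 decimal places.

½·tridiag(1,0,1) at n=104: λ_k = cos(kπ/105); max |λ| at k=1 ⇒ ρ_J = cos(π/105) ≈ 0.9996.
√(1 − cos²(π/105)) = sin(π/105) ≈ 0.02992.
[ω*] 2 ÷ (1 + 0.02992) = 2 ÷ 1.02992 = 1.9419.
ρ_SOR = ω* − 1 = 1.9419 − 1 = 0.9419.

ω* = 1.9419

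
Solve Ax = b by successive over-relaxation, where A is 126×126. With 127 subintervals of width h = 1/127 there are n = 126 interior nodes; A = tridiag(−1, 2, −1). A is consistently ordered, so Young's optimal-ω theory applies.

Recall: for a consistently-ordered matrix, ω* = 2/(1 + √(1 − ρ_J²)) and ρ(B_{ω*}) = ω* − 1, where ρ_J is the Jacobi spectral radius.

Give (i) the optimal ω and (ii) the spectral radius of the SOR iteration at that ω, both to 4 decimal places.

[ρ_J] n=126: ρ(B_J) = cos(π/(n+1)) = cos(π/127) = 0.9997.
√(1 − cos²(π/127)) = sin(π/127) ≈ 0.02473.
Then 2/(1+√(1−ρ_J²)) = 2/(1+0.02473); ω* = 2/1.02473 = 1.9517.
At ω = 1.9517 every |λ(B_ω)| = ω−1, so ρ_SOR = 0.9517.

ω* = 1.9517, ρ_SOR = 0.9517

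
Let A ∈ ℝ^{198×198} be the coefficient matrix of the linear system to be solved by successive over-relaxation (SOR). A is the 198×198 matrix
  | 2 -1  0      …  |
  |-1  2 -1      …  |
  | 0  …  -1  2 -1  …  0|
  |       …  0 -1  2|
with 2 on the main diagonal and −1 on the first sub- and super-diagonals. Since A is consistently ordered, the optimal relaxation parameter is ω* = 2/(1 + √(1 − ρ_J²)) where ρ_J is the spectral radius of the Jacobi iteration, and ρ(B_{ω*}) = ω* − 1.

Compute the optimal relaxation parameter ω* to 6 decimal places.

n=198: λ(B_J) = 1 − λ(A)/2 = cos(kπ/199); k=1 gives ρ_J = 0.999875.
1 − cos²(π/199) = sin²(π/199) ⇒ √(1−ρ_J²) = sin(π/199) = 0.0157862.
[ω*] 2 ÷ (1 + 0.0157862) = 2 ÷ 1.0157862 = 1.968918.
Hence ρ(B_{ω*}) = 1.968918 − 1 = 0.968918.

ω* = 1.968918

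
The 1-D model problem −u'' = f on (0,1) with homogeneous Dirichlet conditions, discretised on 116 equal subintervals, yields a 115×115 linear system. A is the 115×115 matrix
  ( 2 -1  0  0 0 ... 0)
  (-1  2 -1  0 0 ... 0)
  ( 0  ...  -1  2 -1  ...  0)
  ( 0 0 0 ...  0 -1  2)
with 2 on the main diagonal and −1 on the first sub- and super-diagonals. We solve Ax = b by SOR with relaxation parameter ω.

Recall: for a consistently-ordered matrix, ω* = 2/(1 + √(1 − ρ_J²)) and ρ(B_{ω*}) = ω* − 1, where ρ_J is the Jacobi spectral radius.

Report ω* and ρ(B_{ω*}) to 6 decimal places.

ω* = 1.947269, ρ_SOR = 0.947269

½·tridiag(1,0,1) at n=115: λ_k = cos(kπ/116); max |λ| at k=1 ⇒ ρ_J = cos(π/116) ≈ 0.999633.
root = sin(π/116) = 0.0270794  (since 1−cos² = sin²).
So ω* = 2/1.0270794 = 1.947269 (Young).
Hence ρ(B_{ω*}) = 1.947269 − 1 = 0.947269.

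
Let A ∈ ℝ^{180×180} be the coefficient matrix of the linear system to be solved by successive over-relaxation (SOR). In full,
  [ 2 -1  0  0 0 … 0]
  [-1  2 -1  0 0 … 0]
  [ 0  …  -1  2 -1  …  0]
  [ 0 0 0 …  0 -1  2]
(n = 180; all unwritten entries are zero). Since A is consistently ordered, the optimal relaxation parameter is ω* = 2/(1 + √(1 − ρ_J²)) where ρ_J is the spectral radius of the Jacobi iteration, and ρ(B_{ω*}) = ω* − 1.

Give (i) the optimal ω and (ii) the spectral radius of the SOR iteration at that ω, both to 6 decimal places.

ω* = 1.965880, ρ_SOR = 0.965880

½·tridiag(1,0,1) at n=180: λ_k = cos(kπ/181); max |λ| at k=1 ⇒ ρ_J = cos(π/181) ≈ 0.999849.
√(1 − cos²(π/181)) = sin(π/181) ≈ 0.0173560.
ω* = 2/(1 + 0.0173560) = 2/1.0173560 = 1.965880.
ρ_SOR = ω* − 1 = 1.965880 − 1 = 0.965880.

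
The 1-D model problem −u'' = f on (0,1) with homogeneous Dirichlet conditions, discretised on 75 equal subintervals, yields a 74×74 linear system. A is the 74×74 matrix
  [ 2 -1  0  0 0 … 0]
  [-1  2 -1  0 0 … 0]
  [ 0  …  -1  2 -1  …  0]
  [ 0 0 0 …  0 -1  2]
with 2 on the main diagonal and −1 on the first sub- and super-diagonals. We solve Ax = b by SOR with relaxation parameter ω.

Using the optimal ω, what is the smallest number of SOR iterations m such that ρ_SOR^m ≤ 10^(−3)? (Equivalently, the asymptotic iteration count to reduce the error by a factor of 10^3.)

n=74: λ(B_J) = 1 − λ(A)/2 = cos(kπ/75); k=1 gives ρ_J = 0.9991228.
root = sin(π/75) = 0.0418757  (since 1−cos² = sin²).
ω* = 2 / (1 + 0.0418757) = 2 / 1.0418757 ≈ 1.9196148.
ρ_SOR = ω* − 1 = 1.9196148 − 1 = 0.9196148.
m ≥ 3·ln10 / (−ln 0.9196148) = 82.431; smallest integer m = 83.

m = 83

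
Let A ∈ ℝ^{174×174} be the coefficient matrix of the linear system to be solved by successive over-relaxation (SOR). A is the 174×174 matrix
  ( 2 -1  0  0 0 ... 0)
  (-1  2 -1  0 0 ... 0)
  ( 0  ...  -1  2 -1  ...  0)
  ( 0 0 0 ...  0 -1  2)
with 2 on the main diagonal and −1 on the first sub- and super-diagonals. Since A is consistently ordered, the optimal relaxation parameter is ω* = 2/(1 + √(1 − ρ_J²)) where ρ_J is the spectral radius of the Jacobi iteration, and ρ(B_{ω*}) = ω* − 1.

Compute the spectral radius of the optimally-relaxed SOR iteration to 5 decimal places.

With n=174, ρ(Jacobi) = cos(π/175) = 0.99984.
√(1−ρ_J²) = |sin(π/175)| = 0.017951
ω* = 2 / (1 + 0.017951) = 2 / 1.017951 ≈ 1.96473.
ρ_SOR = ω* − 1 = 1.96473 − 1 = 0.96473.

ρ_SOR = 0.96473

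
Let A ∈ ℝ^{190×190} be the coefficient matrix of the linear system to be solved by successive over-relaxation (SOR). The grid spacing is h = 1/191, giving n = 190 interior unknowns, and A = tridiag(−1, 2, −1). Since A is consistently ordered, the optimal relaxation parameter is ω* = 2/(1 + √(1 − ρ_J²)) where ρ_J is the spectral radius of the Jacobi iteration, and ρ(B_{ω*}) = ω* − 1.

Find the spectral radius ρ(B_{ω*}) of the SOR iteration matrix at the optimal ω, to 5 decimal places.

½·tridiag(1,0,1) at n=190: λ_k = cos(kπ/191); max |λ| at k=1 ⇒ ρ_J = cos(π/191) ≈ 0.99986.
root = sin(π/191) = 0.016447  (since 1−cos² = sin²).
ω* = 2 / (1 + 0.016447) = 2 / 1.016447 ≈ 1.96764.
ρ(B_{ω*}) = ω*−1 = 0.96764

ρ_SOR = 0.96764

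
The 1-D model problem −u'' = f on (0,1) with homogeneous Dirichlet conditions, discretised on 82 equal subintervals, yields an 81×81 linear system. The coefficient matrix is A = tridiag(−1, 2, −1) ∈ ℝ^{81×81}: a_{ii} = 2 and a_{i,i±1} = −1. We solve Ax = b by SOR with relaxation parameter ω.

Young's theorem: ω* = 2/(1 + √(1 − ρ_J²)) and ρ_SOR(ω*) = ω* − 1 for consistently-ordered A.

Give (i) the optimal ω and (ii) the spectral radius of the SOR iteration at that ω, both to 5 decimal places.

ω* = 1.92622, ρ_SOR = 0.92622

½·tridiag(1,0,1) at n=81: λ_k = cos(kπ/82); max |λ| at k=1 ⇒ ρ_J = cos(π/82) ≈ 0.99927.
√(1−ρ_J²) = |sin(π/82)| = 0.038303
Young: ω* = 2/(1+√(1−ρ_J²)) = 2/(1+0.038303) = 2/1.038303 = 1.92622.
Hence ρ(B_{ω*}) = 1.92622 − 1 = 0.92622.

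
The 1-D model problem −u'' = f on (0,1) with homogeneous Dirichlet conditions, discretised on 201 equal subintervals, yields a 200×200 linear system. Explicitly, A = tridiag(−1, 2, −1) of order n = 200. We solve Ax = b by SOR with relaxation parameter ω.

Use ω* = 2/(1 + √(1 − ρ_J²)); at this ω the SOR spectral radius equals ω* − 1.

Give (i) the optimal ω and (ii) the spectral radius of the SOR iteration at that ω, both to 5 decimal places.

ω* = 1.96922, ρ_SOR = 0.96922

n=200: λ(B_J) = 1 − λ(A)/2 = cos(kπ/201); k=1 gives ρ_J = 0.99988.
√(1−ρ_J²) = |sin(π/201)| = 0.015629
ω* = 2 / (1 + 0.015629) = 2 / 1.015629 ≈ 1.96922.
ρ_SOR = ω* − 1 ≈ 0.96922.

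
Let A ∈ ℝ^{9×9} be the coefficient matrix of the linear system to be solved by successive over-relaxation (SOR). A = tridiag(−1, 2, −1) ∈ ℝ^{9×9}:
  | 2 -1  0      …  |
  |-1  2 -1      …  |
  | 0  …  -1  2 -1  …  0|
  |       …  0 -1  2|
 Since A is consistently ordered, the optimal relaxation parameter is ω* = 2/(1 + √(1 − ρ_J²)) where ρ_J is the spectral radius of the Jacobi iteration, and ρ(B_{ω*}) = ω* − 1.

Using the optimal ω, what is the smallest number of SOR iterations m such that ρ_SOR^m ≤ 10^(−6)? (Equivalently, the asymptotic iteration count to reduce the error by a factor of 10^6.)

½·tridiag(1,0,1) at n=9: λ_k = cos(kπ/10); max |λ| at k=1 ⇒ ρ_J = cos(π/10) ≈ 0.9510565.
√(1−ρ_J²) = |sin(π/10)| = 0.3090170
[ω*] 2 ÷ (1 + 0.3090170) = 2 ÷ 1.3090170 = 1.5278640.
ρ(B_{ω*}) = ω*−1 = 0.5278640
(0.5278640)^m ≤ 10^{−6}  ⇒  m·ln(0.5278640) ≤ −6·ln10  ⇒  m ≥ 21.623  ⇒  m = 22

m = 22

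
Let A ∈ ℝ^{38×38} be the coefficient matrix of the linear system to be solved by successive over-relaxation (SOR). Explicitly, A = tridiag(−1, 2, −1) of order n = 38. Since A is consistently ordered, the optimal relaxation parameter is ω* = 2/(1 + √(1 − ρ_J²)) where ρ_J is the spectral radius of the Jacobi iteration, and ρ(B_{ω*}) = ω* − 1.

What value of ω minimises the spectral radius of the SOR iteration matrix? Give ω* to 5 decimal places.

½·tridiag(1,0,1) at n=38: λ_k = cos(kπ/39); max |λ| at k=1 ⇒ ρ_J = cos(π/39) ≈ 0.99676.
1 − cos²(π/39) = sin²(π/39) ⇒ √(1−ρ_J²) = sin(π/39) = 0.080467.
So ω* = 2/1.080467 = 1.85105 (Young).
and ρ(B_{ω*}) = 1.85105 − 1 = 0.85105.

ω* = 1.85105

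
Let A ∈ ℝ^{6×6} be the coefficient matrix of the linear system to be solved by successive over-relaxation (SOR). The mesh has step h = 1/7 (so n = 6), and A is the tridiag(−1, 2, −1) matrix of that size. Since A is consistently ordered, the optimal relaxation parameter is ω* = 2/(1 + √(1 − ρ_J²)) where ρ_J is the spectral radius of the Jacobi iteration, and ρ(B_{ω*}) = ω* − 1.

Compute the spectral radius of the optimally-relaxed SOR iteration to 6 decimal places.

ρ_SOR = 0.394813

ρ_J = max_k |cos(kπ/7)| = cos(π/7) = 0.900969
root = sin(π/7) = 0.4338837  (since 1−cos² = sin²).
Young: ω* = 2/(1+√(1−ρ_J²)) = 2/(1+0.4338837) = 2/1.4338837 = 1.394813.
At ω = 1.394813 every |λ(B_ω)| = ω−1, so ρ_SOR = 0.394813.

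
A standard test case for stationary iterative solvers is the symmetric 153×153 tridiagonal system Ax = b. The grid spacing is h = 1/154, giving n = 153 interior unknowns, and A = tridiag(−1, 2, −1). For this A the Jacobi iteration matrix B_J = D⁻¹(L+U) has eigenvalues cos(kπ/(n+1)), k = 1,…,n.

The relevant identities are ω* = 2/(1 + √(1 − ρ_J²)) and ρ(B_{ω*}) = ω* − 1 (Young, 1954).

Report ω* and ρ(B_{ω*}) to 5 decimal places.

ω* = 1.96002, ρ_SOR = 0.96002

[ρ_J] n=153: ρ(B_J) = cos(π/(n+1)) = cos(π/154) = 0.99979.
1 − cos²(π/154) = sin²(π/154) ⇒ √(1−ρ_J²) = sin(π/154) = 0.020399.
ω* = 2/(1 + 0.020399) = 2/1.020399 = 1.96002.
ρ(B_{ω*}) = ω*−1 = 0.96002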